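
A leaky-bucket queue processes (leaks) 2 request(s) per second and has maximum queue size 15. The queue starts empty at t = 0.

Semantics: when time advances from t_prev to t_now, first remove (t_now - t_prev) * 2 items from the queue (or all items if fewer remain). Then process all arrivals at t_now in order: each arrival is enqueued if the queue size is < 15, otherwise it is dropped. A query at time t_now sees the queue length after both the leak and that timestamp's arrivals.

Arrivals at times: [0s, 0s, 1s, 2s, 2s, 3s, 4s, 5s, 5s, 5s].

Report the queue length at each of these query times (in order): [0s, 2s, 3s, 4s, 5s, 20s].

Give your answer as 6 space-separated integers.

Queue lengths at query times:
  query t=0s: backlog = 2
  query t=2s: backlog = 2
  query t=3s: backlog = 1
  query t=4s: backlog = 1
  query t=5s: backlog = 3
  query t=20s: backlog = 0

Answer: 2 2 1 1 3 0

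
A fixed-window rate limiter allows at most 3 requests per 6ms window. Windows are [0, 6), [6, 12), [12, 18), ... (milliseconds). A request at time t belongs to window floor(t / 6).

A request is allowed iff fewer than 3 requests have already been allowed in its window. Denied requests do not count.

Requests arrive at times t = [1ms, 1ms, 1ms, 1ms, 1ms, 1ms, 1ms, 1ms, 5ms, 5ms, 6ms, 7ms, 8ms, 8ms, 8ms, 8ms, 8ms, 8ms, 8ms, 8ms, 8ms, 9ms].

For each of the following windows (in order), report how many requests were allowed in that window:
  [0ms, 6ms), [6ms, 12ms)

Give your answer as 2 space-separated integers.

Processing requests:
  req#1 t=1ms (window 0): ALLOW
  req#2 t=1ms (window 0): ALLOW
  req#3 t=1ms (window 0): ALLOW
  req#4 t=1ms (window 0): DENY
  req#5 t=1ms (window 0): DENY
  req#6 t=1ms (window 0): DENY
  req#7 t=1ms (window 0): DENY
  req#8 t=1ms (window 0): DENY
  req#9 t=5ms (window 0): DENY
  req#10 t=5ms (window 0): DENY
  req#11 t=6ms (window 1): ALLOW
  req#12 t=7ms (window 1): ALLOW
  req#13 t=8ms (window 1): ALLOW
  req#14 t=8ms (window 1): DENY
  req#15 t=8ms (window 1): DENY
  req#16 t=8ms (window 1): DENY
  req#17 t=8ms (window 1): DENY
  req#18 t=8ms (window 1): DENY
  req#19 t=8ms (window 1): DENY
  req#20 t=8ms (window 1): DENY
  req#21 t=8ms (window 1): DENY
  req#22 t=9ms (window 1): DENY

Allowed counts by window: 3 3

Answer: 3 3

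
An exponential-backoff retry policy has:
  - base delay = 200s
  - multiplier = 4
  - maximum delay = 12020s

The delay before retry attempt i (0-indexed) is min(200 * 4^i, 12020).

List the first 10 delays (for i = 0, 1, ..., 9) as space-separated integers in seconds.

Answer: 200 800 3200 12020 12020 12020 12020 12020 12020 12020

Derivation:
Computing each delay:
  i=0: min(200*4^0, 12020) = 200
  i=1: min(200*4^1, 12020) = 800
  i=2: min(200*4^2, 12020) = 3200
  i=3: min(200*4^3, 12020) = 12020
  i=4: min(200*4^4, 12020) = 12020
  i=5: min(200*4^5, 12020) = 12020
  i=6: min(200*4^6, 12020) = 12020
  i=7: min(200*4^7, 12020) = 12020
  i=8: min(200*4^8, 12020) = 12020
  i=9: min(200*4^9, 12020) = 12020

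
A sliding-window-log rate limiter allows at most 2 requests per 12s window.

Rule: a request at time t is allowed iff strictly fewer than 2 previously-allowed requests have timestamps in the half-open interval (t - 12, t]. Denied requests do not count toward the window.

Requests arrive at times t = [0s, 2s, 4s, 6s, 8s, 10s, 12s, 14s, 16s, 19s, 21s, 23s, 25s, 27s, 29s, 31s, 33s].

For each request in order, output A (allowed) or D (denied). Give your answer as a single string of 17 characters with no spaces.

Tracking allowed requests in the window:
  req#1 t=0s: ALLOW
  req#2 t=2s: ALLOW
  req#3 t=4s: DENY
  req#4 t=6s: DENY
  req#5 t=8s: DENY
  req#6 t=10s: DENY
  req#7 t=12s: ALLOW
  req#8 t=14s: ALLOW
  req#9 t=16s: DENY
  req#10 t=19s: DENY
  req#11 t=21s: DENY
  req#12 t=23s: DENY
  req#13 t=25s: ALLOW
  req#14 t=27s: ALLOW
  req#15 t=29s: DENY
  req#16 t=31s: DENY
  req#17 t=33s: DENY

Answer: AADDDDAADDDDAADDD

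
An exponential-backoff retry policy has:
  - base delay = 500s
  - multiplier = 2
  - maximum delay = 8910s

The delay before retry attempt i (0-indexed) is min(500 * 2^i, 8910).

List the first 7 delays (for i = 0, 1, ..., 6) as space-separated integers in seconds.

Computing each delay:
  i=0: min(500*2^0, 8910) = 500
  i=1: min(500*2^1, 8910) = 1000
  i=2: min(500*2^2, 8910) = 2000
  i=3: min(500*2^3, 8910) = 4000
  i=4: min(500*2^4, 8910) = 8000
  i=5: min(500*2^5, 8910) = 8910
  i=6: min(500*2^6, 8910) = 8910

Answer: 500 1000 2000 4000 8000 8910 8910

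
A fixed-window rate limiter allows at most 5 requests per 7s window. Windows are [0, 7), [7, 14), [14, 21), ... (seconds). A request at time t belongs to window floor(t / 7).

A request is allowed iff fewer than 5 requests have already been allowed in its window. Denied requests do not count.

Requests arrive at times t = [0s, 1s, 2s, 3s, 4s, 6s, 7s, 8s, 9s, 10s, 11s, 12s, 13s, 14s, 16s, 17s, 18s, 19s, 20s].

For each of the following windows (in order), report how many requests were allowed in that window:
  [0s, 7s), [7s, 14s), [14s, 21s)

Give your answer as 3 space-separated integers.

Processing requests:
  req#1 t=0s (window 0): ALLOW
  req#2 t=1s (window 0): ALLOW
  req#3 t=2s (window 0): ALLOW
  req#4 t=3s (window 0): ALLOW
  req#5 t=4s (window 0): ALLOW
  req#6 t=6s (window 0): DENY
  req#7 t=7s (window 1): ALLOW
  req#8 t=8s (window 1): ALLOW
  req#9 t=9s (window 1): ALLOW
  req#10 t=10s (window 1): ALLOW
  req#11 t=11s (window 1): ALLOW
  req#12 t=12s (window 1): DENY
  req#13 t=13s (window 1): DENY
  req#14 t=14s (window 2): ALLOW
  req#15 t=16s (window 2): ALLOW
  req#16 t=17s (window 2): ALLOW
  req#17 t=18s (window 2): ALLOW
  req#18 t=19s (window 2): ALLOW
  req#19 t=20s (window 2): DENY

Allowed counts by window: 5 5 5

Answer: 5 5 5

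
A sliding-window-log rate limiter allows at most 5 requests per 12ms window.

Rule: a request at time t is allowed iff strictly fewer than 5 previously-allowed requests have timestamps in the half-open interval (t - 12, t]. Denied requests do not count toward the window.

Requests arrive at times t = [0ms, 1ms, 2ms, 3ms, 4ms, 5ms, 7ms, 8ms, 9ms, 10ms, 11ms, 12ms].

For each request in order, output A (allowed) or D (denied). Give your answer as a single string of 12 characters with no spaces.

Answer: AAAAADDDDDDA

Derivation:
Tracking allowed requests in the window:
  req#1 t=0ms: ALLOW
  req#2 t=1ms: ALLOW
  req#3 t=2ms: ALLOW
  req#4 t=3ms: ALLOW
  req#5 t=4ms: ALLOW
  req#6 t=5ms: DENY
  req#7 t=7ms: DENY
  req#8 t=8ms: DENY
  req#9 t=9ms: DENY
  req#10 t=10ms: DENY
  req#11 t=11ms: DENY
  req#12 t=12ms: ALLOW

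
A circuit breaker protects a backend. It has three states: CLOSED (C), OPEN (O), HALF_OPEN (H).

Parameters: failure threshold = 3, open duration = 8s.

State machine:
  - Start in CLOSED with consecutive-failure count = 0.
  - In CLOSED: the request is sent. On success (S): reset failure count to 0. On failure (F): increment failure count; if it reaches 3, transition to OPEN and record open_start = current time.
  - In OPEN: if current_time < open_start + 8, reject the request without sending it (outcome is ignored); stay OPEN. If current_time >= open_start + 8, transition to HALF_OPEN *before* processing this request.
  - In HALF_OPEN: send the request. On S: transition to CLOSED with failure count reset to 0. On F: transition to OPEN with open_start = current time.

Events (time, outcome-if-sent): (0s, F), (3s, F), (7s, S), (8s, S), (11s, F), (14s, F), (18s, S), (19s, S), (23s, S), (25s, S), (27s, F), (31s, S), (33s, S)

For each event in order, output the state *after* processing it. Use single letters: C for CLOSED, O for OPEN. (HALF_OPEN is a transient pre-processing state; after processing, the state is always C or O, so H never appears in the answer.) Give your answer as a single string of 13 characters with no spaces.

State after each event:
  event#1 t=0s outcome=F: state=CLOSED
  event#2 t=3s outcome=F: state=CLOSED
  event#3 t=7s outcome=S: state=CLOSED
  event#4 t=8s outcome=S: state=CLOSED
  event#5 t=11s outcome=F: state=CLOSED
  event#6 t=14s outcome=F: state=CLOSED
  event#7 t=18s outcome=S: state=CLOSED
  event#8 t=19s outcome=S: state=CLOSED
  event#9 t=23s outcome=S: state=CLOSED
  event#10 t=25s outcome=S: state=CLOSED
  event#11 t=27s outcome=F: state=CLOSED
  event#12 t=31s outcome=S: state=CLOSED
  event#13 t=33s outcome=S: state=CLOSED

Answer: CCCCCCCCCCCCC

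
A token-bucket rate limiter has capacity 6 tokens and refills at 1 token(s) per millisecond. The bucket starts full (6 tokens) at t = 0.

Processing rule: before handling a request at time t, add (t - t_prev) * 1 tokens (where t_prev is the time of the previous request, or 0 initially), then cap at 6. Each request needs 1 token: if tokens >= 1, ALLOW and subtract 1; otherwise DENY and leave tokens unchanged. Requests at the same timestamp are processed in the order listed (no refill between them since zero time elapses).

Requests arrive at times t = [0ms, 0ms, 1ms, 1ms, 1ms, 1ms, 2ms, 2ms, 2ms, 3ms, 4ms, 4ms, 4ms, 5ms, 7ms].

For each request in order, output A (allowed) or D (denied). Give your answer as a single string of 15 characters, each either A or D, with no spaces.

Answer: AAAAAAAADAADDAA

Derivation:
Simulating step by step:
  req#1 t=0ms: ALLOW
  req#2 t=0ms: ALLOW
  req#3 t=1ms: ALLOW
  req#4 t=1ms: ALLOW
  req#5 t=1ms: ALLOW
  req#6 t=1ms: ALLOW
  req#7 t=2ms: ALLOW
  req#8 t=2ms: ALLOW
  req#9 t=2ms: DENY
  req#10 t=3ms: ALLOW
  req#11 t=4ms: ALLOW
  req#12 t=4ms: DENY
  req#13 t=4ms: DENY
  req#14 t=5ms: ALLOW
  req#15 t=7ms: ALLOW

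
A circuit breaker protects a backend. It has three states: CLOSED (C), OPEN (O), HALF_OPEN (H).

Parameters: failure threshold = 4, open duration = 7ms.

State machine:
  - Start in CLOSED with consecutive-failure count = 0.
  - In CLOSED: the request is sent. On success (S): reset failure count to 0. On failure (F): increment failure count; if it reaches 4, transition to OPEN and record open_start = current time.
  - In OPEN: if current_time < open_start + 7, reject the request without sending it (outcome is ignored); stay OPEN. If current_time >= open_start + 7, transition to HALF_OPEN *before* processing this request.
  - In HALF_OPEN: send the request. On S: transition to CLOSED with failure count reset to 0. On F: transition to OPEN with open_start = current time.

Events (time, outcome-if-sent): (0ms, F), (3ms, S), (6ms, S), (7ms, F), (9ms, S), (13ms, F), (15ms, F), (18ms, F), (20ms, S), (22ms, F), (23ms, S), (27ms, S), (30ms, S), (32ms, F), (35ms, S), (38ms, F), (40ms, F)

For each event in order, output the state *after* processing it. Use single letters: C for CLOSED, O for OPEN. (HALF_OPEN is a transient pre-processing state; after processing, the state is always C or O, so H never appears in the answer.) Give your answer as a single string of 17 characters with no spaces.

State after each event:
  event#1 t=0ms outcome=F: state=CLOSED
  event#2 t=3ms outcome=S: state=CLOSED
  event#3 t=6ms outcome=S: state=CLOSED
  event#4 t=7ms outcome=F: state=CLOSED
  event#5 t=9ms outcome=S: state=CLOSED
  event#6 t=13ms outcome=F: state=CLOSED
  event#7 t=15ms outcome=F: state=CLOSED
  event#8 t=18ms outcome=F: state=CLOSED
  event#9 t=20ms outcome=S: state=CLOSED
  event#10 t=22ms outcome=F: state=CLOSED
  event#11 t=23ms outcome=S: state=CLOSED
  event#12 t=27ms outcome=S: state=CLOSED
  event#13 t=30ms outcome=S: state=CLOSED
  event#14 t=32ms outcome=F: state=CLOSED
  event#15 t=35ms outcome=S: state=CLOSED
  event#16 t=38ms outcome=F: state=CLOSED
  event#17 t=40ms outcome=F: state=CLOSED

Answer: CCCCCCCCCCCCCCCCC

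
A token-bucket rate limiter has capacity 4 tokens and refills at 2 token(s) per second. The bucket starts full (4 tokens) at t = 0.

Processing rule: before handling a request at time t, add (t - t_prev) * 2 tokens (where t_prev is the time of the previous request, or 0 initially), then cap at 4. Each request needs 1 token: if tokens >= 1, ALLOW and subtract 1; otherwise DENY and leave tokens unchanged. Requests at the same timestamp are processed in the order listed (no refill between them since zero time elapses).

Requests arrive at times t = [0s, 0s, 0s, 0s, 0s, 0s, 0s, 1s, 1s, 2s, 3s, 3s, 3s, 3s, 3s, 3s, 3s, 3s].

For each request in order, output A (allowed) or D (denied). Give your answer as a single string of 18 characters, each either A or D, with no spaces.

Answer: AAAADDDAAAAAADDDDD

Derivation:
Simulating step by step:
  req#1 t=0s: ALLOW
  req#2 t=0s: ALLOW
  req#3 t=0s: ALLOW
  req#4 t=0s: ALLOW
  req#5 t=0s: DENY
  req#6 t=0s: DENY
  req#7 t=0s: DENY
  req#8 t=1s: ALLOW
  req#9 t=1s: ALLOW
  req#10 t=2s: ALLOW
  req#11 t=3s: ALLOW
  req#12 t=3s: ALLOW
  req#13 t=3s: ALLOW
  req#14 t=3s: DENY
  req#15 t=3s: DENY
  req#16 t=3s: DENY
  req#17 t=3s: DENY
  req#18 t=3s: DENY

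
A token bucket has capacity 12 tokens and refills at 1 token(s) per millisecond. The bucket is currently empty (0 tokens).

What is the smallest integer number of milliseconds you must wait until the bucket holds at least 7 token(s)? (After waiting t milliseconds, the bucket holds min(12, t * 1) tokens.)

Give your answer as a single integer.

Need t * 1 >= 7, so t >= 7/1.
Smallest integer t = ceil(7/1) = 7.

Answer: 7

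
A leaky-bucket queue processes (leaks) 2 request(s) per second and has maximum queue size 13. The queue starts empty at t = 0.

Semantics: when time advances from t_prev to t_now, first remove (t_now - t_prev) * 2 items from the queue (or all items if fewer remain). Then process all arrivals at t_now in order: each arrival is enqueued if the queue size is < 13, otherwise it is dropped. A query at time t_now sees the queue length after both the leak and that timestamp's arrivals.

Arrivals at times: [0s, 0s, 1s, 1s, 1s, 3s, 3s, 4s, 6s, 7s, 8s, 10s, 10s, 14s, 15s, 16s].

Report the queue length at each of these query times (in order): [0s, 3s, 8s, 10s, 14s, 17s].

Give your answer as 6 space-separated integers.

Queue lengths at query times:
  query t=0s: backlog = 2
  query t=3s: backlog = 2
  query t=8s: backlog = 1
  query t=10s: backlog = 2
  query t=14s: backlog = 1
  query t=17s: backlog = 0

Answer: 2 2 1 2 1 0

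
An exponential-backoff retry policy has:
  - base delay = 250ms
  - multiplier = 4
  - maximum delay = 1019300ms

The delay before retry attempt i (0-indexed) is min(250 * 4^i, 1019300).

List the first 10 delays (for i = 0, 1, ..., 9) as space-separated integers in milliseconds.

Computing each delay:
  i=0: min(250*4^0, 1019300) = 250
  i=1: min(250*4^1, 1019300) = 1000
  i=2: min(250*4^2, 1019300) = 4000
  i=3: min(250*4^3, 1019300) = 16000
  i=4: min(250*4^4, 1019300) = 64000
  i=5: min(250*4^5, 1019300) = 256000
  i=6: min(250*4^6, 1019300) = 1019300
  i=7: min(250*4^7, 1019300) = 1019300
  i=8: min(250*4^8, 1019300) = 1019300
  i=9: min(250*4^9, 1019300) = 1019300

Answer: 250 1000 4000 16000 64000 256000 1019300 1019300 1019300 1019300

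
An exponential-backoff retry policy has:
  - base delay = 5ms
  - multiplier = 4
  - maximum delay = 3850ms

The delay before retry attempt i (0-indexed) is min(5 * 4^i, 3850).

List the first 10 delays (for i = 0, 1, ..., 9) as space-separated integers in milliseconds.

Computing each delay:
  i=0: min(5*4^0, 3850) = 5
  i=1: min(5*4^1, 3850) = 20
  i=2: min(5*4^2, 3850) = 80
  i=3: min(5*4^3, 3850) = 320
  i=4: min(5*4^4, 3850) = 1280
  i=5: min(5*4^5, 3850) = 3850
  i=6: min(5*4^6, 3850) = 3850
  i=7: min(5*4^7, 3850) = 3850
  i=8: min(5*4^8, 3850) = 3850
  i=9: min(5*4^9, 3850) = 3850

Answer: 5 20 80 320 1280 3850 3850 3850 3850 3850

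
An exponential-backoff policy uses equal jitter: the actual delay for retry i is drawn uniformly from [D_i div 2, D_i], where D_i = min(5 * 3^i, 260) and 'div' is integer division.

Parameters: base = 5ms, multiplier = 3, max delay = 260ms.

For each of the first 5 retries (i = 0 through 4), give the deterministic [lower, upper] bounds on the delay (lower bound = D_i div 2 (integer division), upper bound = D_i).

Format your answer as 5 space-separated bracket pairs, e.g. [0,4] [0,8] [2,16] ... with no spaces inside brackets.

Computing bounds per retry:
  i=0: D_i=min(5*3^0,260)=5, bounds=[2,5]
  i=1: D_i=min(5*3^1,260)=15, bounds=[7,15]
  i=2: D_i=min(5*3^2,260)=45, bounds=[22,45]
  i=3: D_i=min(5*3^3,260)=135, bounds=[67,135]
  i=4: D_i=min(5*3^4,260)=260, bounds=[130,260]

Answer: [2,5] [7,15] [22,45] [67,135] [130,260]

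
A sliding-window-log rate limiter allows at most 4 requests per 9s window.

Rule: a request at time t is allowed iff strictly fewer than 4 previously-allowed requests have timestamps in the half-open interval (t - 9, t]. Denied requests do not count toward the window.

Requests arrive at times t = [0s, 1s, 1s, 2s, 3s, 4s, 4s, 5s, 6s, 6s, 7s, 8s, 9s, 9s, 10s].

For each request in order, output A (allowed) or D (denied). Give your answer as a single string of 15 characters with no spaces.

Tracking allowed requests in the window:
  req#1 t=0s: ALLOW
  req#2 t=1s: ALLOW
  req#3 t=1s: ALLOW
  req#4 t=2s: ALLOW
  req#5 t=3s: DENY
  req#6 t=4s: DENY
  req#7 t=4s: DENY
  req#8 t=5s: DENY
  req#9 t=6s: DENY
  req#10 t=6s: DENY
  req#11 t=7s: DENY
  req#12 t=8s: DENY
  req#13 t=9s: ALLOW
  req#14 t=9s: DENY
  req#15 t=10s: ALLOW

Answer: AAAADDDDDDDDADA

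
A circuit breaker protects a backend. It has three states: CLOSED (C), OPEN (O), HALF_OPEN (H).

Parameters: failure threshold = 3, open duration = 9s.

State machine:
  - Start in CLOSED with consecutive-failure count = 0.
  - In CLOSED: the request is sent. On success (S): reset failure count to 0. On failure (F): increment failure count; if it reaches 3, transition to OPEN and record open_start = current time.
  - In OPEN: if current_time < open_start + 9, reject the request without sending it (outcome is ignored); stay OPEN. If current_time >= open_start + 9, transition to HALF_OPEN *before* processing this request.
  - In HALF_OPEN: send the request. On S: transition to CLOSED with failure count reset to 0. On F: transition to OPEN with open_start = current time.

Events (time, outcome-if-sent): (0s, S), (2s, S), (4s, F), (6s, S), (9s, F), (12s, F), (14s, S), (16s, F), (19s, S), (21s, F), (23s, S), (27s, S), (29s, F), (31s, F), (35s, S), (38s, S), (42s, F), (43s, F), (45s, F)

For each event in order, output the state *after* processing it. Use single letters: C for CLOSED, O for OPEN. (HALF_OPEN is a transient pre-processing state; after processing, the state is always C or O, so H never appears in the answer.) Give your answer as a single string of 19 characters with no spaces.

Answer: CCCCCCCCCCCCCCCCCCO

Derivation:
State after each event:
  event#1 t=0s outcome=S: state=CLOSED
  event#2 t=2s outcome=S: state=CLOSED
  event#3 t=4s outcome=F: state=CLOSED
  event#4 t=6s outcome=S: state=CLOSED
  event#5 t=9s outcome=F: state=CLOSED
  event#6 t=12s outcome=F: state=CLOSED
  event#7 t=14s outcome=S: state=CLOSED
  event#8 t=16s outcome=F: state=CLOSED
  event#9 t=19s outcome=S: state=CLOSED
  event#10 t=21s outcome=F: state=CLOSED
  event#11 t=23s outcome=S: state=CLOSED
  event#12 t=27s outcome=S: state=CLOSED
  event#13 t=29s outcome=F: state=CLOSED
  event#14 t=31s outcome=F: state=CLOSED
  event#15 t=35s outcome=S: state=CLOSED
  event#16 t=38s outcome=S: state=CLOSED
  event#17 t=42s outcome=F: state=CLOSED
  event#18 t=43s outcome=F: state=CLOSED
  event#19 t=45s outcome=F: state=OPEN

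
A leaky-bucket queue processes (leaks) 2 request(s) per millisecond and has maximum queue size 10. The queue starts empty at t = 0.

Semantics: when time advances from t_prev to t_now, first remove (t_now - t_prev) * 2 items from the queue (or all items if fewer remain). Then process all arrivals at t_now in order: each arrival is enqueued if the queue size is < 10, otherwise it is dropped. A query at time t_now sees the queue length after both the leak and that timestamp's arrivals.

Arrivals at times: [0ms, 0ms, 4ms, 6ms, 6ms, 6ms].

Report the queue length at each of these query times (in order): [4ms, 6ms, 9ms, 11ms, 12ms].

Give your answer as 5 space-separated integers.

Answer: 1 3 0 0 0

Derivation:
Queue lengths at query times:
  query t=4ms: backlog = 1
  query t=6ms: backlog = 3
  query t=9ms: backlog = 0
  query t=11ms: backlog = 0
  query t=12ms: backlog = 0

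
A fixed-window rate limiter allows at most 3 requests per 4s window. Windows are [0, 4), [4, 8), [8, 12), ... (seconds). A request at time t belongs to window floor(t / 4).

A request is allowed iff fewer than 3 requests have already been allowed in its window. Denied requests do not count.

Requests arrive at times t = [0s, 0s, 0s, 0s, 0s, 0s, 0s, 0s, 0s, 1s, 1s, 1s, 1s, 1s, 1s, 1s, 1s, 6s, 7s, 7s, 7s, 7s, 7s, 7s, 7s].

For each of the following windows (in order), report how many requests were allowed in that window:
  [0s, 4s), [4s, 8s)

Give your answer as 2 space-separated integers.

Processing requests:
  req#1 t=0s (window 0): ALLOW
  req#2 t=0s (window 0): ALLOW
  req#3 t=0s (window 0): ALLOW
  req#4 t=0s (window 0): DENY
  req#5 t=0s (window 0): DENY
  req#6 t=0s (window 0): DENY
  req#7 t=0s (window 0): DENY
  req#8 t=0s (window 0): DENY
  req#9 t=0s (window 0): DENY
  req#10 t=1s (window 0): DENY
  req#11 t=1s (window 0): DENY
  req#12 t=1s (window 0): DENY
  req#13 t=1s (window 0): DENY
  req#14 t=1s (window 0): DENY
  req#15 t=1s (window 0): DENY
  req#16 t=1s (window 0): DENY
  req#17 t=1s (window 0): DENY
  req#18 t=6s (window 1): ALLOW
  req#19 t=7s (window 1): ALLOW
  req#20 t=7s (window 1): ALLOW
  req#21 t=7s (window 1): DENY
  req#22 t=7s (window 1): DENY
  req#23 t=7s (window 1): DENY
  req#24 t=7s (window 1): DENY
  req#25 t=7s (window 1): DENY

Allowed counts by window: 3 3

Answer: 3 3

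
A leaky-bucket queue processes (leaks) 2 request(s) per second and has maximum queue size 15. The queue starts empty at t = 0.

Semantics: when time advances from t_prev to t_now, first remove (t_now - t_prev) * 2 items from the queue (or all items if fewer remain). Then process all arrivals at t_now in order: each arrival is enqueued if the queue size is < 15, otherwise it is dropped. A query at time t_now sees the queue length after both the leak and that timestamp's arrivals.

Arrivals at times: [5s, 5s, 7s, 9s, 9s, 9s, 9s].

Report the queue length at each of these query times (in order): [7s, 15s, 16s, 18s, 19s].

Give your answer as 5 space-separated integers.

Answer: 1 0 0 0 0

Derivation:
Queue lengths at query times:
  query t=7s: backlog = 1
  query t=15s: backlog = 0
  query t=16s: backlog = 0
  query t=18s: backlog = 0
  query t=19s: backlog = 0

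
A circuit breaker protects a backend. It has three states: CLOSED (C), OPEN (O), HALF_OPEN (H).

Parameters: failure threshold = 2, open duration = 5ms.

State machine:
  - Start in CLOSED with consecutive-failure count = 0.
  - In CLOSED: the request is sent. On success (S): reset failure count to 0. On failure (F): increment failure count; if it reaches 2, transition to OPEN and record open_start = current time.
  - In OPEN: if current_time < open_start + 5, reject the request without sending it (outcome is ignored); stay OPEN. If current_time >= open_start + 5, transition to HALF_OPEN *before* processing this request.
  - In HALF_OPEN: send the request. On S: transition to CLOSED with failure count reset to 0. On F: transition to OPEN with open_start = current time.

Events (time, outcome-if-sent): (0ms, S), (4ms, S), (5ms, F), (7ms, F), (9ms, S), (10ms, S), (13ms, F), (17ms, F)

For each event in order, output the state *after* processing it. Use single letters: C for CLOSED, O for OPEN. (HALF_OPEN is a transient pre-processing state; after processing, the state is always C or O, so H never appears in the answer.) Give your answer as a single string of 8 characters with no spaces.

State after each event:
  event#1 t=0ms outcome=S: state=CLOSED
  event#2 t=4ms outcome=S: state=CLOSED
  event#3 t=5ms outcome=F: state=CLOSED
  event#4 t=7ms outcome=F: state=OPEN
  event#5 t=9ms outcome=S: state=OPEN
  event#6 t=10ms outcome=S: state=OPEN
  event#7 t=13ms outcome=F: state=OPEN
  event#8 t=17ms outcome=F: state=OPEN

Answer: CCCOOOOO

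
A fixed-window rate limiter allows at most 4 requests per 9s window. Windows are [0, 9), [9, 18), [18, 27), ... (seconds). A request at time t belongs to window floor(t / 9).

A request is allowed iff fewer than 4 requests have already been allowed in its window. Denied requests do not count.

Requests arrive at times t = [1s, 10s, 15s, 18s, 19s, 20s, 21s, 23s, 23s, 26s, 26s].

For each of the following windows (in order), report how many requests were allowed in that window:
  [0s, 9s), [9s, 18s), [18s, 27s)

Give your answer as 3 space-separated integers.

Answer: 1 2 4

Derivation:
Processing requests:
  req#1 t=1s (window 0): ALLOW
  req#2 t=10s (window 1): ALLOW
  req#3 t=15s (window 1): ALLOW
  req#4 t=18s (window 2): ALLOW
  req#5 t=19s (window 2): ALLOW
  req#6 t=20s (window 2): ALLOW
  req#7 t=21s (window 2): ALLOW
  req#8 t=23s (window 2): DENY
  req#9 t=23s (window 2): DENY
  req#10 t=26s (window 2): DENY
  req#11 t=26s (window 2): DENY

Allowed counts by window: 1 2 4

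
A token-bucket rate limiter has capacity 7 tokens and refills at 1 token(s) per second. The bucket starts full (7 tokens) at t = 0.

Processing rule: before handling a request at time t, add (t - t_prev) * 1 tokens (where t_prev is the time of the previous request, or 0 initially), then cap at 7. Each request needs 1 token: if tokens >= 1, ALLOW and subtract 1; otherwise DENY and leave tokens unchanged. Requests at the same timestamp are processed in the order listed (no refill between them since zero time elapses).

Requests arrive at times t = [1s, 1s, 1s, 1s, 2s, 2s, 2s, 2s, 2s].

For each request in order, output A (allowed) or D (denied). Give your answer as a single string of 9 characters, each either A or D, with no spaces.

Simulating step by step:
  req#1 t=1s: ALLOW
  req#2 t=1s: ALLOW
  req#3 t=1s: ALLOW
  req#4 t=1s: ALLOW
  req#5 t=2s: ALLOW
  req#6 t=2s: ALLOW
  req#7 t=2s: ALLOW
  req#8 t=2s: ALLOW
  req#9 t=2s: DENY

Answer: AAAAAAAAD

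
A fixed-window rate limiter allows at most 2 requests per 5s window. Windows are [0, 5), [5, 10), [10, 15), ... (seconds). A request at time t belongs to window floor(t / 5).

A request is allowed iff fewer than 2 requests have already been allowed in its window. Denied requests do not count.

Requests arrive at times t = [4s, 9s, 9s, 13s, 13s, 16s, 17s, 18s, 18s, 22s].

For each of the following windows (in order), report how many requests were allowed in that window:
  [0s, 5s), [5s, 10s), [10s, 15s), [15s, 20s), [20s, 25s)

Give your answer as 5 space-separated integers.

Answer: 1 2 2 2 1

Derivation:
Processing requests:
  req#1 t=4s (window 0): ALLOW
  req#2 t=9s (window 1): ALLOW
  req#3 t=9s (window 1): ALLOW
  req#4 t=13s (window 2): ALLOW
  req#5 t=13s (window 2): ALLOW
  req#6 t=16s (window 3): ALLOW
  req#7 t=17s (window 3): ALLOW
  req#8 t=18s (window 3): DENY
  req#9 t=18s (window 3): DENY
  req#10 t=22s (window 4): ALLOW

Allowed counts by window: 1 2 2 2 1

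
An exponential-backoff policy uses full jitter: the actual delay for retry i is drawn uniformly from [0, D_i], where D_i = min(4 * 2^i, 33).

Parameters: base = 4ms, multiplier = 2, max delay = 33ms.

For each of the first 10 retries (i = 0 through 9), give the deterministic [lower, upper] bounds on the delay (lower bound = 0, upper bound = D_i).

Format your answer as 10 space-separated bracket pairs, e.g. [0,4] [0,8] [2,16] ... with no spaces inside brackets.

Answer: [0,4] [0,8] [0,16] [0,32] [0,33] [0,33] [0,33] [0,33] [0,33] [0,33]

Derivation:
Computing bounds per retry:
  i=0: D_i=min(4*2^0,33)=4, bounds=[0,4]
  i=1: D_i=min(4*2^1,33)=8, bounds=[0,8]
  i=2: D_i=min(4*2^2,33)=16, bounds=[0,16]
  i=3: D_i=min(4*2^3,33)=32, bounds=[0,32]
  i=4: D_i=min(4*2^4,33)=33, bounds=[0,33]
  i=5: D_i=min(4*2^5,33)=33, bounds=[0,33]
  i=6: D_i=min(4*2^6,33)=33, bounds=[0,33]
  i=7: D_i=min(4*2^7,33)=33, bounds=[0,33]
  i=8: D_i=min(4*2^8,33)=33, bounds=[0,33]
  i=9: D_i=min(4*2^9,33)=33, bounds=[0,33]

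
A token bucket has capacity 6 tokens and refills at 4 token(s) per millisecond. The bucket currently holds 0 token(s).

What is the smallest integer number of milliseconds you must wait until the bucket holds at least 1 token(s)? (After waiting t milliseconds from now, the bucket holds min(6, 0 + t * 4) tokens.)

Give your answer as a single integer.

Need 0 + t * 4 >= 1, so t >= 1/4.
Smallest integer t = ceil(1/4) = 1.

Answer: 1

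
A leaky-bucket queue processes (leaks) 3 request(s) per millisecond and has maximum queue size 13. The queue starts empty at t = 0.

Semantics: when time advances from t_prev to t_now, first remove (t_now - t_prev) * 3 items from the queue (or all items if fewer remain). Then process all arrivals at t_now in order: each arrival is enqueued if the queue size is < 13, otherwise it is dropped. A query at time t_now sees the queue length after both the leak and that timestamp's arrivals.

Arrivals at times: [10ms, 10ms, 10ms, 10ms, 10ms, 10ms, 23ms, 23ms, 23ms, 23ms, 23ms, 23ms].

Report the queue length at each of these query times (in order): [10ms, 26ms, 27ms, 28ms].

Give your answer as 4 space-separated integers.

Queue lengths at query times:
  query t=10ms: backlog = 6
  query t=26ms: backlog = 0
  query t=27ms: backlog = 0
  query t=28ms: backlog = 0

Answer: 6 0 0 0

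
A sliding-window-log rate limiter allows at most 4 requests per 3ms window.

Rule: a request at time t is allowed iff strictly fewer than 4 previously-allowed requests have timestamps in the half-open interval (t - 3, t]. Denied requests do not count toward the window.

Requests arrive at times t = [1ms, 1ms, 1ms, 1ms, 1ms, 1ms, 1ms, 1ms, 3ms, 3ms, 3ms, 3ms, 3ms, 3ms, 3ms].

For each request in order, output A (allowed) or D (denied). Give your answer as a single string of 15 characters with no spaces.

Answer: AAAADDDDDDDDDDD

Derivation:
Tracking allowed requests in the window:
  req#1 t=1ms: ALLOW
  req#2 t=1ms: ALLOW
  req#3 t=1ms: ALLOW
  req#4 t=1ms: ALLOW
  req#5 t=1ms: DENY
  req#6 t=1ms: DENY
  req#7 t=1ms: DENY
  req#8 t=1ms: DENY
  req#9 t=3ms: DENY
  req#10 t=3ms: DENY
  req#11 t=3ms: DENY
  req#12 t=3ms: DENY
  req#13 t=3ms: DENY
  req#14 t=3ms: DENY
  req#15 t=3ms: DENY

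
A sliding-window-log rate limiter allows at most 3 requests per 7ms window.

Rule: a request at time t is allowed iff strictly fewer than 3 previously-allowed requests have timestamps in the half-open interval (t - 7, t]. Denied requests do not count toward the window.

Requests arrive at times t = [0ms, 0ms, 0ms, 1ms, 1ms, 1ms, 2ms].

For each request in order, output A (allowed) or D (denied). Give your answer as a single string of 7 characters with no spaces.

Tracking allowed requests in the window:
  req#1 t=0ms: ALLOW
  req#2 t=0ms: ALLOW
  req#3 t=0ms: ALLOW
  req#4 t=1ms: DENY
  req#5 t=1ms: DENY
  req#6 t=1ms: DENY
  req#7 t=2ms: DENY

Answer: AAADDDD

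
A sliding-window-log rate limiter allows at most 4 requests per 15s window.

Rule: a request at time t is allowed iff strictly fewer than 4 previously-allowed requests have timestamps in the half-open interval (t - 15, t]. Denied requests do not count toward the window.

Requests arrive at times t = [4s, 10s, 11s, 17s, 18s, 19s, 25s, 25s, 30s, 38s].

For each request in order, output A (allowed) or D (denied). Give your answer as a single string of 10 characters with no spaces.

Tracking allowed requests in the window:
  req#1 t=4s: ALLOW
  req#2 t=10s: ALLOW
  req#3 t=11s: ALLOW
  req#4 t=17s: ALLOW
  req#5 t=18s: DENY
  req#6 t=19s: ALLOW
  req#7 t=25s: ALLOW
  req#8 t=25s: DENY
  req#9 t=30s: ALLOW
  req#10 t=38s: ALLOW

Answer: AAAADAADAA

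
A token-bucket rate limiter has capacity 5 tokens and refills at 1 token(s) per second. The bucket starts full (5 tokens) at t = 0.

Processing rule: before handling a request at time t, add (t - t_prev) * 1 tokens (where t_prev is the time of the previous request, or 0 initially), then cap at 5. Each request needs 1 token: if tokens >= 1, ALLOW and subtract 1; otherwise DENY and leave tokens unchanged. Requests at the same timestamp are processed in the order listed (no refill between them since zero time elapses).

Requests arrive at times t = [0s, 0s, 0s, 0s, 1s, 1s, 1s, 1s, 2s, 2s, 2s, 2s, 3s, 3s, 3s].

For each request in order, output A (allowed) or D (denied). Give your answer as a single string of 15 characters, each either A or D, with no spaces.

Simulating step by step:
  req#1 t=0s: ALLOW
  req#2 t=0s: ALLOW
  req#3 t=0s: ALLOW
  req#4 t=0s: ALLOW
  req#5 t=1s: ALLOW
  req#6 t=1s: ALLOW
  req#7 t=1s: DENY
  req#8 t=1s: DENY
  req#9 t=2s: ALLOW
  req#10 t=2s: DENY
  req#11 t=2s: DENY
  req#12 t=2s: DENY
  req#13 t=3s: ALLOW
  req#14 t=3s: DENY
  req#15 t=3s: DENY

Answer: AAAAAADDADDDADD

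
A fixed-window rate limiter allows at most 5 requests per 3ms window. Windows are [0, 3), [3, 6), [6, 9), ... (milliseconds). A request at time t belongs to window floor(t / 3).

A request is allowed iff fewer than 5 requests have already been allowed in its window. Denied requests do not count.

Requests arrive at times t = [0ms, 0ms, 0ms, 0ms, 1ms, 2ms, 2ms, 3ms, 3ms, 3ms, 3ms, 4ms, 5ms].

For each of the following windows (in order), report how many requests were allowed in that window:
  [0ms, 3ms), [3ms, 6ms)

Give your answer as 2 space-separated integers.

Processing requests:
  req#1 t=0ms (window 0): ALLOW
  req#2 t=0ms (window 0): ALLOW
  req#3 t=0ms (window 0): ALLOW
  req#4 t=0ms (window 0): ALLOW
  req#5 t=1ms (window 0): ALLOW
  req#6 t=2ms (window 0): DENY
  req#7 t=2ms (window 0): DENY
  req#8 t=3ms (window 1): ALLOW
  req#9 t=3ms (window 1): ALLOW
  req#10 t=3ms (window 1): ALLOW
  req#11 t=3ms (window 1): ALLOW
  req#12 t=4ms (window 1): ALLOW
  req#13 t=5ms (window 1): DENY

Allowed counts by window: 5 5

Answer: 5 5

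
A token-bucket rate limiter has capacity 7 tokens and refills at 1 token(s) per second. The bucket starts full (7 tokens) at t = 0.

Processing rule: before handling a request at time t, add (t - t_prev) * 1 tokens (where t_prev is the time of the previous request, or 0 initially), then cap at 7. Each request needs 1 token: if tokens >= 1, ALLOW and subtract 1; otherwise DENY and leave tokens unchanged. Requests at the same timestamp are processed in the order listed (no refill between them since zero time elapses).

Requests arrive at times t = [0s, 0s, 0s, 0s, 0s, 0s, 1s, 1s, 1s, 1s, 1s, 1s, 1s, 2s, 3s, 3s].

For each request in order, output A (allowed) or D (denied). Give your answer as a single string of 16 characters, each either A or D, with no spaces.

Simulating step by step:
  req#1 t=0s: ALLOW
  req#2 t=0s: ALLOW
  req#3 t=0s: ALLOW
  req#4 t=0s: ALLOW
  req#5 t=0s: ALLOW
  req#6 t=0s: ALLOW
  req#7 t=1s: ALLOW
  req#8 t=1s: ALLOW
  req#9 t=1s: DENY
  req#10 t=1s: DENY
  req#11 t=1s: DENY
  req#12 t=1s: DENY
  req#13 t=1s: DENY
  req#14 t=2s: ALLOW
  req#15 t=3s: ALLOW
  req#16 t=3s: DENY

Answer: AAAAAAAADDDDDAAD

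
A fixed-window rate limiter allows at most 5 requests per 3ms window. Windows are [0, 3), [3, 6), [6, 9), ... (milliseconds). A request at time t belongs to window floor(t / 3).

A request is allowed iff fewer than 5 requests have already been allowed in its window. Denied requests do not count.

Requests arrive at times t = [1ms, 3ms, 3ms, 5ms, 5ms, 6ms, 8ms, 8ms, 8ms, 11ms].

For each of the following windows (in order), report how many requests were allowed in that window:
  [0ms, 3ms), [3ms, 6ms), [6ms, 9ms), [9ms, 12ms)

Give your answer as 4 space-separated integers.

Processing requests:
  req#1 t=1ms (window 0): ALLOW
  req#2 t=3ms (window 1): ALLOW
  req#3 t=3ms (window 1): ALLOW
  req#4 t=5ms (window 1): ALLOW
  req#5 t=5ms (window 1): ALLOW
  req#6 t=6ms (window 2): ALLOW
  req#7 t=8ms (window 2): ALLOW
  req#8 t=8ms (window 2): ALLOW
  req#9 t=8ms (window 2): ALLOW
  req#10 t=11ms (window 3): ALLOW

Allowed counts by window: 1 4 4 1

Answer: 1 4 4 1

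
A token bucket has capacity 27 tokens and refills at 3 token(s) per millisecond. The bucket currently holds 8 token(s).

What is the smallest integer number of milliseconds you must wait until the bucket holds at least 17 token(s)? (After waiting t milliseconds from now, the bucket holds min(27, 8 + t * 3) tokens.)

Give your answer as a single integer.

Answer: 3

Derivation:
Need 8 + t * 3 >= 17, so t >= 9/3.
Smallest integer t = ceil(9/3) = 3.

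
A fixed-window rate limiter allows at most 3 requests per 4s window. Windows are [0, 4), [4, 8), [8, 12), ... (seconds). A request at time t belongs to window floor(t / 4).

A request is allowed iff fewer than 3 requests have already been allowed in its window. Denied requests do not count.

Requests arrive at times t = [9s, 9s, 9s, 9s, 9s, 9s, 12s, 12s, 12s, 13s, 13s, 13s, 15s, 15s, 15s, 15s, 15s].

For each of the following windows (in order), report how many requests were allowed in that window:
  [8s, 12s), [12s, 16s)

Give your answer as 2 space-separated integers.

Processing requests:
  req#1 t=9s (window 2): ALLOW
  req#2 t=9s (window 2): ALLOW
  req#3 t=9s (window 2): ALLOW
  req#4 t=9s (window 2): DENY
  req#5 t=9s (window 2): DENY
  req#6 t=9s (window 2): DENY
  req#7 t=12s (window 3): ALLOW
  req#8 t=12s (window 3): ALLOW
  req#9 t=12s (window 3): ALLOW
  req#10 t=13s (window 3): DENY
  req#11 t=13s (window 3): DENY
  req#12 t=13s (window 3): DENY
  req#13 t=15s (window 3): DENY
  req#14 t=15s (window 3): DENY
  req#15 t=15s (window 3): DENY
  req#16 t=15s (window 3): DENY
  req#17 t=15s (window 3): DENY

Allowed counts by window: 3 3

Answer: 3 3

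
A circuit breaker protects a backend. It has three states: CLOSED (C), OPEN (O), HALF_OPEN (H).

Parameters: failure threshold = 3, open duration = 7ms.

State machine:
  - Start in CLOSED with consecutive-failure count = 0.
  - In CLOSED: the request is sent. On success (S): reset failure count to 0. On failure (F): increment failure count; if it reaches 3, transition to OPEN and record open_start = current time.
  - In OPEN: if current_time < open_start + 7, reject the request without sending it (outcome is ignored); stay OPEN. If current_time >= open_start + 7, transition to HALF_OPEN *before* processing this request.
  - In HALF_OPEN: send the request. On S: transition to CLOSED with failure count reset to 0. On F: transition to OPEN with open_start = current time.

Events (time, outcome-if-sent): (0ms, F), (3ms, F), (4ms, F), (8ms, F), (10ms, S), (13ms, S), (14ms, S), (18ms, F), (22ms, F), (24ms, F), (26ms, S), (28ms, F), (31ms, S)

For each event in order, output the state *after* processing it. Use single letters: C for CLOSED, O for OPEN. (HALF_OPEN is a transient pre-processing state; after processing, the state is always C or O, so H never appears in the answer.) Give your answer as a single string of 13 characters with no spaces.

Answer: CCOOOCCCCOOOC

Derivation:
State after each event:
  event#1 t=0ms outcome=F: state=CLOSED
  event#2 t=3ms outcome=F: state=CLOSED
  event#3 t=4ms outcome=F: state=OPEN
  event#4 t=8ms outcome=F: state=OPEN
  event#5 t=10ms outcome=S: state=OPEN
  event#6 t=13ms outcome=S: state=CLOSED
  event#7 t=14ms outcome=S: state=CLOSED
  event#8 t=18ms outcome=F: state=CLOSED
  event#9 t=22ms outcome=F: state=CLOSED
  event#10 t=24ms outcome=F: state=OPEN
  event#11 t=26ms outcome=S: state=OPEN
  event#12 t=28ms outcome=F: state=OPEN
  event#13 t=31ms outcome=S: state=CLOSED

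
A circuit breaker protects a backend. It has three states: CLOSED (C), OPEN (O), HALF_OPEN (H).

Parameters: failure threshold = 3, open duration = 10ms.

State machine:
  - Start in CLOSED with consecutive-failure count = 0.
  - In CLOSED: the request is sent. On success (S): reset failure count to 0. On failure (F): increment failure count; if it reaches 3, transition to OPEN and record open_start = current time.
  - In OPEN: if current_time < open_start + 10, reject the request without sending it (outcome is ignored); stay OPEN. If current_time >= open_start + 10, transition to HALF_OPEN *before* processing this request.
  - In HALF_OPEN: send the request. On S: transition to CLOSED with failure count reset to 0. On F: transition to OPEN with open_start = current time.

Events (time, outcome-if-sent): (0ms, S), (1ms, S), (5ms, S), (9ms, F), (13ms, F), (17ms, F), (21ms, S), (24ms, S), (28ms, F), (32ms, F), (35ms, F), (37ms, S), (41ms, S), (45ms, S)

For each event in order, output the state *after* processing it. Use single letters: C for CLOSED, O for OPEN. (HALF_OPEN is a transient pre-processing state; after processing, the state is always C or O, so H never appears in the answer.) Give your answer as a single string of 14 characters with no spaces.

State after each event:
  event#1 t=0ms outcome=S: state=CLOSED
  event#2 t=1ms outcome=S: state=CLOSED
  event#3 t=5ms outcome=S: state=CLOSED
  event#4 t=9ms outcome=F: state=CLOSED
  event#5 t=13ms outcome=F: state=CLOSED
  event#6 t=17ms outcome=F: state=OPEN
  event#7 t=21ms outcome=S: state=OPEN
  event#8 t=24ms outcome=S: state=OPEN
  event#9 t=28ms outcome=F: state=OPEN
  event#10 t=32ms outcome=F: state=OPEN
  event#11 t=35ms outcome=F: state=OPEN
  event#12 t=37ms outcome=S: state=OPEN
  event#13 t=41ms outcome=S: state=CLOSED
  event#14 t=45ms outcome=S: state=CLOSED

Answer: CCCCCOOOOOOOCC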